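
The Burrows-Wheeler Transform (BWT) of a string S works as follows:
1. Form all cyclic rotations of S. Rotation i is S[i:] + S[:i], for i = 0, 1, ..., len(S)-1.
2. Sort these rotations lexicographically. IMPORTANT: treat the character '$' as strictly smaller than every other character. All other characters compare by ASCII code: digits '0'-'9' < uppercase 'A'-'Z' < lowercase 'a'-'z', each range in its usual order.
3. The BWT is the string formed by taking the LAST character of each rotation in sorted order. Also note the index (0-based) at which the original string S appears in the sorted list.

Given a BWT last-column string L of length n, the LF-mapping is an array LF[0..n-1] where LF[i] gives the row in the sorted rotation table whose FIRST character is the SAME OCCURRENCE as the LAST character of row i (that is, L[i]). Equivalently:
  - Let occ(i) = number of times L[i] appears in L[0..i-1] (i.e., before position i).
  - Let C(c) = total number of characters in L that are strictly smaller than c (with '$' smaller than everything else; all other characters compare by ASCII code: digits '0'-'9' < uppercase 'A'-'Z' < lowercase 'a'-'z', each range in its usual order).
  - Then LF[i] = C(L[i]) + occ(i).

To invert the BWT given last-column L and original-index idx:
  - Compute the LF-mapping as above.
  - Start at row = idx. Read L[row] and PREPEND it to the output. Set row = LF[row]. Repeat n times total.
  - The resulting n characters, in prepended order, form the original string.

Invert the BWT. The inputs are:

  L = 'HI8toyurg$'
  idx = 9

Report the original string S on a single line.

Answer: yogurtI8H$

Derivation:
LF mapping: 2 3 1 7 5 9 8 6 4 0
Walk LF starting at row 9, prepending L[row]:
  step 1: row=9, L[9]='$', prepend. Next row=LF[9]=0
  step 2: row=0, L[0]='H', prepend. Next row=LF[0]=2
  step 3: row=2, L[2]='8', prepend. Next row=LF[2]=1
  step 4: row=1, L[1]='I', prepend. Next row=LF[1]=3
  step 5: row=3, L[3]='t', prepend. Next row=LF[3]=7
  step 6: row=7, L[7]='r', prepend. Next row=LF[7]=6
  step 7: row=6, L[6]='u', prepend. Next row=LF[6]=8
  step 8: row=8, L[8]='g', prepend. Next row=LF[8]=4
  step 9: row=4, L[4]='o', prepend. Next row=LF[4]=5
  step 10: row=5, L[5]='y', prepend. Next row=LF[5]=9
Reversed output: yogurtI8H$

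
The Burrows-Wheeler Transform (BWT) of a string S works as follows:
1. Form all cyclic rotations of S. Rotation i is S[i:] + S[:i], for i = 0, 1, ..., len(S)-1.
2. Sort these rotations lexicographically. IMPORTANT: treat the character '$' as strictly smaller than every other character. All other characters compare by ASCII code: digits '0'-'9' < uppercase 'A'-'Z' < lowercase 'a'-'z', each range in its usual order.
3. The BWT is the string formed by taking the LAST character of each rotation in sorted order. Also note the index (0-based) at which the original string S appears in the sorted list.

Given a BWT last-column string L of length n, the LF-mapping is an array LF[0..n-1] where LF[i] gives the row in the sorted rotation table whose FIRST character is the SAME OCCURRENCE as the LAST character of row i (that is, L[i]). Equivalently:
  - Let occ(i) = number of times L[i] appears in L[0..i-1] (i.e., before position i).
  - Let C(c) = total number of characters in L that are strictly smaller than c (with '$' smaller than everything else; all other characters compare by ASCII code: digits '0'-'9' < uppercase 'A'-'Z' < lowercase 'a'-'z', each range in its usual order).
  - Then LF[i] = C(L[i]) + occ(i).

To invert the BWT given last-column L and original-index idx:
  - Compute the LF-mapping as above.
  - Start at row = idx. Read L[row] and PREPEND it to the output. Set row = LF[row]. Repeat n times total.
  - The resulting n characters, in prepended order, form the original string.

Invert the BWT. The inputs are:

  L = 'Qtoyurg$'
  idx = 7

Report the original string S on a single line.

Answer: yogurtQ$

Derivation:
LF mapping: 1 5 3 7 6 4 2 0
Walk LF starting at row 7, prepending L[row]:
  step 1: row=7, L[7]='$', prepend. Next row=LF[7]=0
  step 2: row=0, L[0]='Q', prepend. Next row=LF[0]=1
  step 3: row=1, L[1]='t', prepend. Next row=LF[1]=5
  step 4: row=5, L[5]='r', prepend. Next row=LF[5]=4
  step 5: row=4, L[4]='u', prepend. Next row=LF[4]=6
  step 6: row=6, L[6]='g', prepend. Next row=LF[6]=2
  step 7: row=2, L[2]='o', prepend. Next row=LF[2]=3
  step 8: row=3, L[3]='y', prepend. Next row=LF[3]=7
Reversed output: yogurtQ$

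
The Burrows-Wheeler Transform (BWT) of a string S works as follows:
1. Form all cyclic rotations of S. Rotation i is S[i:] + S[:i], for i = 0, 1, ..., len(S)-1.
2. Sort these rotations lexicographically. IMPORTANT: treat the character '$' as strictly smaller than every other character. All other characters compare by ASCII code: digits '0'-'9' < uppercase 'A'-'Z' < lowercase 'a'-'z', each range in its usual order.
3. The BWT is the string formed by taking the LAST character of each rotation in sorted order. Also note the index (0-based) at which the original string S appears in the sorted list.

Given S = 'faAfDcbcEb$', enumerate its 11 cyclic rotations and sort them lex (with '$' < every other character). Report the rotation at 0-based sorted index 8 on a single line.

All 11 rotations (rotation i = S[i:]+S[:i]):
  rot[0] = faAfDcbcEb$
  rot[1] = aAfDcbcEb$f
  rot[2] = AfDcbcEb$fa
  rot[3] = fDcbcEb$faA
  rot[4] = DcbcEb$faAf
  rot[5] = cbcEb$faAfD
  rot[6] = bcEb$faAfDc
  rot[7] = cEb$faAfDcb
  rot[8] = Eb$faAfDcbc
  rot[9] = b$faAfDcbcE
  rot[10] = $faAfDcbcEb
Sorted (with $ < everything):
  sorted[0] = $faAfDcbcEb
  sorted[1] = AfDcbcEb$fa
  sorted[2] = DcbcEb$faAf
  sorted[3] = Eb$faAfDcbc
  sorted[4] = aAfDcbcEb$f
  sorted[5] = b$faAfDcbcE
  sorted[6] = bcEb$faAfDc
  sorted[7] = cEb$faAfDcb
  sorted[8] = cbcEb$faAfD
  sorted[9] = fDcbcEb$faA
  sorted[10] = faAfDcbcEb$
sorted[8] = cbcEb$faAfD

Answer: cbcEb$faAfD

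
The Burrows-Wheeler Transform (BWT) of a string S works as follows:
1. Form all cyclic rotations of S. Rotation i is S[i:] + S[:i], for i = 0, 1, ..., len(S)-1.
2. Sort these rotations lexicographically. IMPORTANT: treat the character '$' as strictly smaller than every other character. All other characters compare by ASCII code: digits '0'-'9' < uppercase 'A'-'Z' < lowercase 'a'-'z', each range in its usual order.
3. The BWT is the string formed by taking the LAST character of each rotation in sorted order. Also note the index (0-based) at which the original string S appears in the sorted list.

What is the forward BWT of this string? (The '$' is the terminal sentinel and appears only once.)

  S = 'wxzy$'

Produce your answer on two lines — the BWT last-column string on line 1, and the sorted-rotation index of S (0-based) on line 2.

All 5 rotations (rotation i = S[i:]+S[:i]):
  rot[0] = wxzy$
  rot[1] = xzy$w
  rot[2] = zy$wx
  rot[3] = y$wxz
  rot[4] = $wxzy
Sorted (with $ < everything):
  sorted[0] = $wxzy  (last char: 'y')
  sorted[1] = wxzy$  (last char: '$')
  sorted[2] = xzy$w  (last char: 'w')
  sorted[3] = y$wxz  (last char: 'z')
  sorted[4] = zy$wx  (last char: 'x')
Last column: y$wzx
Original string S is at sorted index 1

Answer: y$wzx
1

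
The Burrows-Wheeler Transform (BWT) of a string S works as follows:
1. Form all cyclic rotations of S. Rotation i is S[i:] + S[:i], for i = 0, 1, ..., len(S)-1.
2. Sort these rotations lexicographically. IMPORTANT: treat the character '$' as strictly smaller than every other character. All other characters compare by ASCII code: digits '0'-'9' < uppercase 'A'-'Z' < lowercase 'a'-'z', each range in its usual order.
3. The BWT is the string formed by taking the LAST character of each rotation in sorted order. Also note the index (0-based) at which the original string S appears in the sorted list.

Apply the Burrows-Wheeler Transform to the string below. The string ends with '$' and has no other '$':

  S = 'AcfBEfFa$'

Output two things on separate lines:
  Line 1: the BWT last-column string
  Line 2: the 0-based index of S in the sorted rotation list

All 9 rotations (rotation i = S[i:]+S[:i]):
  rot[0] = AcfBEfFa$
  rot[1] = cfBEfFa$A
  rot[2] = fBEfFa$Ac
  rot[3] = BEfFa$Acf
  rot[4] = EfFa$AcfB
  rot[5] = fFa$AcfBE
  rot[6] = Fa$AcfBEf
  rot[7] = a$AcfBEfF
  rot[8] = $AcfBEfFa
Sorted (with $ < everything):
  sorted[0] = $AcfBEfFa  (last char: 'a')
  sorted[1] = AcfBEfFa$  (last char: '$')
  sorted[2] = BEfFa$Acf  (last char: 'f')
  sorted[3] = EfFa$AcfB  (last char: 'B')
  sorted[4] = Fa$AcfBEf  (last char: 'f')
  sorted[5] = a$AcfBEfF  (last char: 'F')
  sorted[6] = cfBEfFa$A  (last char: 'A')
  sorted[7] = fBEfFa$Ac  (last char: 'c')
  sorted[8] = fFa$AcfBE  (last char: 'E')
Last column: a$fBfFAcE
Original string S is at sorted index 1

Answer: a$fBfFAcE
1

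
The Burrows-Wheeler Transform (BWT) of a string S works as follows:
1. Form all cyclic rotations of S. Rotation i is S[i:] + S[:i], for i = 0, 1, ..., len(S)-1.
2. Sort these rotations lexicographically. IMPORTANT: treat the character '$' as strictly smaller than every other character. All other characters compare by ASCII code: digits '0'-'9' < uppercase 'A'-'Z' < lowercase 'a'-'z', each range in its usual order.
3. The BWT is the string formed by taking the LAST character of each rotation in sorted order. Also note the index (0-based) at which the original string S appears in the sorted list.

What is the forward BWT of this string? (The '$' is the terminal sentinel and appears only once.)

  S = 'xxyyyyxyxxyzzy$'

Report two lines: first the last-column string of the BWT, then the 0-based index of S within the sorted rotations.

All 15 rotations (rotation i = S[i:]+S[:i]):
  rot[0] = xxyyyyxyxxyzzy$
  rot[1] = xyyyyxyxxyzzy$x
  rot[2] = yyyyxyxxyzzy$xx
  rot[3] = yyyxyxxyzzy$xxy
  rot[4] = yyxyxxyzzy$xxyy
  rot[5] = yxyxxyzzy$xxyyy
  rot[6] = xyxxyzzy$xxyyyy
  rot[7] = yxxyzzy$xxyyyyx
  rot[8] = xxyzzy$xxyyyyxy
  rot[9] = xyzzy$xxyyyyxyx
  rot[10] = yzzy$xxyyyyxyxx
  rot[11] = zzy$xxyyyyxyxxy
  rot[12] = zy$xxyyyyxyxxyz
  rot[13] = y$xxyyyyxyxxyzz
  rot[14] = $xxyyyyxyxxyzzy
Sorted (with $ < everything):
  sorted[0] = $xxyyyyxyxxyzzy  (last char: 'y')
  sorted[1] = xxyyyyxyxxyzzy$  (last char: '$')
  sorted[2] = xxyzzy$xxyyyyxy  (last char: 'y')
  sorted[3] = xyxxyzzy$xxyyyy  (last char: 'y')
  sorted[4] = xyyyyxyxxyzzy$x  (last char: 'x')
  sorted[5] = xyzzy$xxyyyyxyx  (last char: 'x')
  sorted[6] = y$xxyyyyxyxxyzz  (last char: 'z')
  sorted[7] = yxxyzzy$xxyyyyx  (last char: 'x')
  sorted[8] = yxyxxyzzy$xxyyy  (last char: 'y')
  sorted[9] = yyxyxxyzzy$xxyy  (last char: 'y')
  sorted[10] = yyyxyxxyzzy$xxy  (last char: 'y')
  sorted[11] = yyyyxyxxyzzy$xx  (last char: 'x')
  sorted[12] = yzzy$xxyyyyxyxx  (last char: 'x')
  sorted[13] = zy$xxyyyyxyxxyz  (last char: 'z')
  sorted[14] = zzy$xxyyyyxyxxy  (last char: 'y')
Last column: y$yyxxzxyyyxxzy
Original string S is at sorted index 1

Answer: y$yyxxzxyyyxxzy
1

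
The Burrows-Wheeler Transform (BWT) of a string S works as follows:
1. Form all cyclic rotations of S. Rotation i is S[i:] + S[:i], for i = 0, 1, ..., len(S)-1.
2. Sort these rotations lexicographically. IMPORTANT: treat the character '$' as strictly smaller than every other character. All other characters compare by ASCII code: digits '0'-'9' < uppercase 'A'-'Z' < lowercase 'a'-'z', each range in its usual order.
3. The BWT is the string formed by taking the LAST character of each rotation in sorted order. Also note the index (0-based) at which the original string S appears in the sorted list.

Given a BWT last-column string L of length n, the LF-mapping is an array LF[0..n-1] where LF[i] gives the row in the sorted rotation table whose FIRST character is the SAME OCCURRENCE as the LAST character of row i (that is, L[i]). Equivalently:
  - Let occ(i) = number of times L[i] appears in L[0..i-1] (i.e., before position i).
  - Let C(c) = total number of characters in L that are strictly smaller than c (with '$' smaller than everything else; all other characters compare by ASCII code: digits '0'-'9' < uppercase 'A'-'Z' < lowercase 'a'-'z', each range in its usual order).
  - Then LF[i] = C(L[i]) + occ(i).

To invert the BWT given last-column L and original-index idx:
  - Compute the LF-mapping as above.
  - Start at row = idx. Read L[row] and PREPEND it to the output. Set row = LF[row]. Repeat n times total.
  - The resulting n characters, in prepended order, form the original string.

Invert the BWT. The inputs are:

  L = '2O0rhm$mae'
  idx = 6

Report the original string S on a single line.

Answer: hammerO02$

Derivation:
LF mapping: 2 3 1 9 6 7 0 8 4 5
Walk LF starting at row 6, prepending L[row]:
  step 1: row=6, L[6]='$', prepend. Next row=LF[6]=0
  step 2: row=0, L[0]='2', prepend. Next row=LF[0]=2
  step 3: row=2, L[2]='0', prepend. Next row=LF[2]=1
  step 4: row=1, L[1]='O', prepend. Next row=LF[1]=3
  step 5: row=3, L[3]='r', prepend. Next row=LF[3]=9
  step 6: row=9, L[9]='e', prepend. Next row=LF[9]=5
  step 7: row=5, L[5]='m', prepend. Next row=LF[5]=7
  step 8: row=7, L[7]='m', prepend. Next row=LF[7]=8
  step 9: row=8, L[8]='a', prepend. Next row=LF[8]=4
  step 10: row=4, L[4]='h', prepend. Next row=LF[4]=6
Reversed output: hammerO02$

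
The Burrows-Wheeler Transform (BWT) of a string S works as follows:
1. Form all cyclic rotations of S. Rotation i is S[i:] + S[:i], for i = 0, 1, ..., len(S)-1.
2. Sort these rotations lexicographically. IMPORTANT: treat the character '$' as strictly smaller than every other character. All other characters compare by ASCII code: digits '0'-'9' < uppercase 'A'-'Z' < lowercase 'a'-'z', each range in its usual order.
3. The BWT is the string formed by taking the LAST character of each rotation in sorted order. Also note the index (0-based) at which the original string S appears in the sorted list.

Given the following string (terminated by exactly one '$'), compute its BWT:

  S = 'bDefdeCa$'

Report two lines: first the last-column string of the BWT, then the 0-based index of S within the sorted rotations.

All 9 rotations (rotation i = S[i:]+S[:i]):
  rot[0] = bDefdeCa$
  rot[1] = DefdeCa$b
  rot[2] = efdeCa$bD
  rot[3] = fdeCa$bDe
  rot[4] = deCa$bDef
  rot[5] = eCa$bDefd
  rot[6] = Ca$bDefde
  rot[7] = a$bDefdeC
  rot[8] = $bDefdeCa
Sorted (with $ < everything):
  sorted[0] = $bDefdeCa  (last char: 'a')
  sorted[1] = Ca$bDefde  (last char: 'e')
  sorted[2] = DefdeCa$b  (last char: 'b')
  sorted[3] = a$bDefdeC  (last char: 'C')
  sorted[4] = bDefdeCa$  (last char: '$')
  sorted[5] = deCa$bDef  (last char: 'f')
  sorted[6] = eCa$bDefd  (last char: 'd')
  sorted[7] = efdeCa$bD  (last char: 'D')
  sorted[8] = fdeCa$bDe  (last char: 'e')
Last column: aebC$fdDe
Original string S is at sorted index 4

Answer: aebC$fdDe
4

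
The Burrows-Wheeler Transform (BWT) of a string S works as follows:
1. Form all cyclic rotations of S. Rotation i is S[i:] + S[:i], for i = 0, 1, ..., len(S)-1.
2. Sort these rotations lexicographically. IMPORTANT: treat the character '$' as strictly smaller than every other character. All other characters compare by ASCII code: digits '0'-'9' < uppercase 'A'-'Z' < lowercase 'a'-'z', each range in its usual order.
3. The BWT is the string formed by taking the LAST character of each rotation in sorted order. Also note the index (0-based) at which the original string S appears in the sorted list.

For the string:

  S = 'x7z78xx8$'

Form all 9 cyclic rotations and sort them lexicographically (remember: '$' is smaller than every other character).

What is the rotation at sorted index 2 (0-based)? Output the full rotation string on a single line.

All 9 rotations (rotation i = S[i:]+S[:i]):
  rot[0] = x7z78xx8$
  rot[1] = 7z78xx8$x
  rot[2] = z78xx8$x7
  rot[3] = 78xx8$x7z
  rot[4] = 8xx8$x7z7
  rot[5] = xx8$x7z78
  rot[6] = x8$x7z78x
  rot[7] = 8$x7z78xx
  rot[8] = $x7z78xx8
Sorted (with $ < everything):
  sorted[0] = $x7z78xx8
  sorted[1] = 78xx8$x7z
  sorted[2] = 7z78xx8$x
  sorted[3] = 8$x7z78xx
  sorted[4] = 8xx8$x7z7
  sorted[5] = x7z78xx8$
  sorted[6] = x8$x7z78x
  sorted[7] = xx8$x7z78
  sorted[8] = z78xx8$x7
sorted[2] = 7z78xx8$x

Answer: 7z78xx8$x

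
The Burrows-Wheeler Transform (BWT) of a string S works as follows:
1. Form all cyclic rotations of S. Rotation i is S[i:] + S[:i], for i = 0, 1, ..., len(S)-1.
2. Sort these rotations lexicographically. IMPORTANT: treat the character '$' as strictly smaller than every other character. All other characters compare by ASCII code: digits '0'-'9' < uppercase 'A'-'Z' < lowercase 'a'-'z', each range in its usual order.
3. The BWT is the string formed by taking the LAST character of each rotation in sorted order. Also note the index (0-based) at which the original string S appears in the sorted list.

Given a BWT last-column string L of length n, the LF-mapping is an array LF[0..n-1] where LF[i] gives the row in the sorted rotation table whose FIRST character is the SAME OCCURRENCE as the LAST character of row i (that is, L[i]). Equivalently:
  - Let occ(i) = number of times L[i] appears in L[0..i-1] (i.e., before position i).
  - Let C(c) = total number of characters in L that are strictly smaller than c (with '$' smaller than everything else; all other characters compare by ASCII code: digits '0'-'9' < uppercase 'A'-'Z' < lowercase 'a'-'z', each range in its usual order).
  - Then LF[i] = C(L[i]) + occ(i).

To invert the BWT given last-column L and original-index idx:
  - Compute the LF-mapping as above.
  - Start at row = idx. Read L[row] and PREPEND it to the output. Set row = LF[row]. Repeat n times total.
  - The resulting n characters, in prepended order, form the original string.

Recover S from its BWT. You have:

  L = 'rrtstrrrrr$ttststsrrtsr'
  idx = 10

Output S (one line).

Answer: rttstrrrtsrrrrtsssttrr$

Derivation:
LF mapping: 1 2 16 11 17 3 4 5 6 7 0 18 19 12 20 13 21 14 8 9 22 15 10
Walk LF starting at row 10, prepending L[row]:
  step 1: row=10, L[10]='$', prepend. Next row=LF[10]=0
  step 2: row=0, L[0]='r', prepend. Next row=LF[0]=1
  step 3: row=1, L[1]='r', prepend. Next row=LF[1]=2
  step 4: row=2, L[2]='t', prepend. Next row=LF[2]=16
  step 5: row=16, L[16]='t', prepend. Next row=LF[16]=21
  step 6: row=21, L[21]='s', prepend. Next row=LF[21]=15
  step 7: row=15, L[15]='s', prepend. Next row=LF[15]=13
  step 8: row=13, L[13]='s', prepend. Next row=LF[13]=12
  step 9: row=12, L[12]='t', prepend. Next row=LF[12]=19
  step 10: row=19, L[19]='r', prepend. Next row=LF[19]=9
  step 11: row=9, L[9]='r', prepend. Next row=LF[9]=7
  step 12: row=7, L[7]='r', prepend. Next row=LF[7]=5
  step 13: row=5, L[5]='r', prepend. Next row=LF[5]=3
  step 14: row=3, L[3]='s', prepend. Next row=LF[3]=11
  step 15: row=11, L[11]='t', prepend. Next row=LF[11]=18
  step 16: row=18, L[18]='r', prepend. Next row=LF[18]=8
  step 17: row=8, L[8]='r', prepend. Next row=LF[8]=6
  step 18: row=6, L[6]='r', prepend. Next row=LF[6]=4
  step 19: row=4, L[4]='t', prepend. Next row=LF[4]=17
  step 20: row=17, L[17]='s', prepend. Next row=LF[17]=14
  step 21: row=14, L[14]='t', prepend. Next row=LF[14]=20
  step 22: row=20, L[20]='t', prepend. Next row=LF[20]=22
  step 23: row=22, L[22]='r', prepend. Next row=LF[22]=10
Reversed output: rttstrrrtsrrrrtsssttrr$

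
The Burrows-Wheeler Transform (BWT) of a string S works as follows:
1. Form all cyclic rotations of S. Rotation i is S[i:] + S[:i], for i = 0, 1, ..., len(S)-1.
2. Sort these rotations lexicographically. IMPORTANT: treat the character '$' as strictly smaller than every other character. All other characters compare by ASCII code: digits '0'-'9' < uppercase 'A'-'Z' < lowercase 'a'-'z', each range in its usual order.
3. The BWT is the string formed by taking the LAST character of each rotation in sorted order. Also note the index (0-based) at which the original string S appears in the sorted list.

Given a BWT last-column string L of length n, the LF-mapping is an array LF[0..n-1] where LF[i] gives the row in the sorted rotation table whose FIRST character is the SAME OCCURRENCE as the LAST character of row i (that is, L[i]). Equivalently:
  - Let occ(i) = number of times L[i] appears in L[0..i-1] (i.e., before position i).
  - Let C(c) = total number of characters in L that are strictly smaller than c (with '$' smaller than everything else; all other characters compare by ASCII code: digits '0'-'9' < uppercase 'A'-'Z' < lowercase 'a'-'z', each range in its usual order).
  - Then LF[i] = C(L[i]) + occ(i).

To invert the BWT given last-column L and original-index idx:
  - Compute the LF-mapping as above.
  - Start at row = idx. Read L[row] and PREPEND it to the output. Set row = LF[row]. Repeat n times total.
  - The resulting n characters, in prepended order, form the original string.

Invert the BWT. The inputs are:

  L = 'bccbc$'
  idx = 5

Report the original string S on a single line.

Answer: ccbcb$

Derivation:
LF mapping: 1 3 4 2 5 0
Walk LF starting at row 5, prepending L[row]:
  step 1: row=5, L[5]='$', prepend. Next row=LF[5]=0
  step 2: row=0, L[0]='b', prepend. Next row=LF[0]=1
  step 3: row=1, L[1]='c', prepend. Next row=LF[1]=3
  step 4: row=3, L[3]='b', prepend. Next row=LF[3]=2
  step 5: row=2, L[2]='c', prepend. Next row=LF[2]=4
  step 6: row=4, L[4]='c', prepend. Next row=LF[4]=5
Reversed output: ccbcb$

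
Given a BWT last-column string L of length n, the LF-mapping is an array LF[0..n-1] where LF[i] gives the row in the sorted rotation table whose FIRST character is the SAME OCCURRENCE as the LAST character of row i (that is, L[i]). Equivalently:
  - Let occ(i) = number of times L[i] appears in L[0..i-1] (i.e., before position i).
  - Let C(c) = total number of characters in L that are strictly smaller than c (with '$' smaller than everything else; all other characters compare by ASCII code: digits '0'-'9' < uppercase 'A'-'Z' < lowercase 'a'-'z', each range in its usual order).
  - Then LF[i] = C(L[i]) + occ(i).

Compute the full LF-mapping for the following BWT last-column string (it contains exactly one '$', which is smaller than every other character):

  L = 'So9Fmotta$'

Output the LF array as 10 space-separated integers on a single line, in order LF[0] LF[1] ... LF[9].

Answer: 3 6 1 2 5 7 8 9 4 0

Derivation:
Char counts: '$':1, '9':1, 'F':1, 'S':1, 'a':1, 'm':1, 'o':2, 't':2
C (first-col start): C('$')=0, C('9')=1, C('F')=2, C('S')=3, C('a')=4, C('m')=5, C('o')=6, C('t')=8
L[0]='S': occ=0, LF[0]=C('S')+0=3+0=3
L[1]='o': occ=0, LF[1]=C('o')+0=6+0=6
L[2]='9': occ=0, LF[2]=C('9')+0=1+0=1
L[3]='F': occ=0, LF[3]=C('F')+0=2+0=2
L[4]='m': occ=0, LF[4]=C('m')+0=5+0=5
L[5]='o': occ=1, LF[5]=C('o')+1=6+1=7
L[6]='t': occ=0, LF[6]=C('t')+0=8+0=8
L[7]='t': occ=1, LF[7]=C('t')+1=8+1=9
L[8]='a': occ=0, LF[8]=C('a')+0=4+0=4
L[9]='$': occ=0, LF[9]=C('$')+0=0+0=0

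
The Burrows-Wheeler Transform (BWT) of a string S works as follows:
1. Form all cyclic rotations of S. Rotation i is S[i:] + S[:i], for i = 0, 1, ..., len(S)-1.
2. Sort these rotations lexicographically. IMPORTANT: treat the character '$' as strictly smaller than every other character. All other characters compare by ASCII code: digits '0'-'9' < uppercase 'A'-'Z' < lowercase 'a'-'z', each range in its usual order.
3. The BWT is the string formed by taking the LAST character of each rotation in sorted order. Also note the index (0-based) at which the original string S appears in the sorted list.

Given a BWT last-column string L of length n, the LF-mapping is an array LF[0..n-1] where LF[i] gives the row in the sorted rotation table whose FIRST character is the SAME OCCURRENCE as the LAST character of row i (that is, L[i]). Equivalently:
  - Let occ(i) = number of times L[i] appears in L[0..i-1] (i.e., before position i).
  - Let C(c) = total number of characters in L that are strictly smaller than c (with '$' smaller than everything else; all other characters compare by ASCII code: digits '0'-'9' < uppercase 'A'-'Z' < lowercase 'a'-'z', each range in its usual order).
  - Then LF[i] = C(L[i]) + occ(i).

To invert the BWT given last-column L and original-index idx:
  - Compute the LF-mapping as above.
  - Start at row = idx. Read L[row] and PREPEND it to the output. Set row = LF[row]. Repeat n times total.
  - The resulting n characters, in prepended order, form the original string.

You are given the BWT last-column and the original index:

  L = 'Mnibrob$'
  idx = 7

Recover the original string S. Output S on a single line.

Answer: ribbonM$

Derivation:
LF mapping: 1 5 4 2 7 6 3 0
Walk LF starting at row 7, prepending L[row]:
  step 1: row=7, L[7]='$', prepend. Next row=LF[7]=0
  step 2: row=0, L[0]='M', prepend. Next row=LF[0]=1
  step 3: row=1, L[1]='n', prepend. Next row=LF[1]=5
  step 4: row=5, L[5]='o', prepend. Next row=LF[5]=6
  step 5: row=6, L[6]='b', prepend. Next row=LF[6]=3
  step 6: row=3, L[3]='b', prepend. Next row=LF[3]=2
  step 7: row=2, L[2]='i', prepend. Next row=LF[2]=4
  step 8: row=4, L[4]='r', prepend. Next row=LF[4]=7
Reversed output: ribbonM$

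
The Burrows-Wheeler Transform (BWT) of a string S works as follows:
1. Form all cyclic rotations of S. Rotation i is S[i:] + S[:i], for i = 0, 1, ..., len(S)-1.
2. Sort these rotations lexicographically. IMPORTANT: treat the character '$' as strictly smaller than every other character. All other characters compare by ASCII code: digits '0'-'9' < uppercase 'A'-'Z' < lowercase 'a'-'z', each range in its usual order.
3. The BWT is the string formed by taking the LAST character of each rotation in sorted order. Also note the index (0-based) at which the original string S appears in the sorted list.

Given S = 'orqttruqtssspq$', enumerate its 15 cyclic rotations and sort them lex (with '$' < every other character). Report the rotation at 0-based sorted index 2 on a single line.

All 15 rotations (rotation i = S[i:]+S[:i]):
  rot[0] = orqttruqtssspq$
  rot[1] = rqttruqtssspq$o
  rot[2] = qttruqtssspq$or
  rot[3] = ttruqtssspq$orq
  rot[4] = truqtssspq$orqt
  rot[5] = ruqtssspq$orqtt
  rot[6] = uqtssspq$orqttr
  rot[7] = qtssspq$orqttru
  rot[8] = tssspq$orqttruq
  rot[9] = ssspq$orqttruqt
  rot[10] = sspq$orqttruqts
  rot[11] = spq$orqttruqtss
  rot[12] = pq$orqttruqtsss
  rot[13] = q$orqttruqtsssp
  rot[14] = $orqttruqtssspq
Sorted (with $ < everything):
  sorted[0] = $orqttruqtssspq
  sorted[1] = orqttruqtssspq$
  sorted[2] = pq$orqttruqtsss
  sorted[3] = q$orqttruqtsssp
  sorted[4] = qtssspq$orqttru
  sorted[5] = qttruqtssspq$or
  sorted[6] = rqttruqtssspq$o
  sorted[7] = ruqtssspq$orqtt
  sorted[8] = spq$orqttruqtss
  sorted[9] = sspq$orqttruqts
  sorted[10] = ssspq$orqttruqt
  sorted[11] = truqtssspq$orqt
  sorted[12] = tssspq$orqttruq
  sorted[13] = ttruqtssspq$orq
  sorted[14] = uqtssspq$orqttr
sorted[2] = pq$orqttruqtsss

Answer: pq$orqttruqtsss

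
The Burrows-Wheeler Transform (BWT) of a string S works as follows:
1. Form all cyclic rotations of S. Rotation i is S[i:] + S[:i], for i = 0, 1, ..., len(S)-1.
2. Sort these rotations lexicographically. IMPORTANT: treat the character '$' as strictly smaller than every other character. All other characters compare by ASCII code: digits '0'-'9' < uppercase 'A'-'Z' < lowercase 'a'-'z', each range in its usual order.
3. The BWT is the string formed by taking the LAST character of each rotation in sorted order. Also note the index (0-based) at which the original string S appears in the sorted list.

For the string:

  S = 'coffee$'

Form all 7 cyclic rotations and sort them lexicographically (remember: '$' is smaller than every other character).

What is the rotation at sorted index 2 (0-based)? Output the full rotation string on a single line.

Answer: e$coffe

Derivation:
All 7 rotations (rotation i = S[i:]+S[:i]):
  rot[0] = coffee$
  rot[1] = offee$c
  rot[2] = ffee$co
  rot[3] = fee$cof
  rot[4] = ee$coff
  rot[5] = e$coffe
  rot[6] = $coffee
Sorted (with $ < everything):
  sorted[0] = $coffee
  sorted[1] = coffee$
  sorted[2] = e$coffe
  sorted[3] = ee$coff
  sorted[4] = fee$cof
  sorted[5] = ffee$co
  sorted[6] = offee$c
sorted[2] = e$coffe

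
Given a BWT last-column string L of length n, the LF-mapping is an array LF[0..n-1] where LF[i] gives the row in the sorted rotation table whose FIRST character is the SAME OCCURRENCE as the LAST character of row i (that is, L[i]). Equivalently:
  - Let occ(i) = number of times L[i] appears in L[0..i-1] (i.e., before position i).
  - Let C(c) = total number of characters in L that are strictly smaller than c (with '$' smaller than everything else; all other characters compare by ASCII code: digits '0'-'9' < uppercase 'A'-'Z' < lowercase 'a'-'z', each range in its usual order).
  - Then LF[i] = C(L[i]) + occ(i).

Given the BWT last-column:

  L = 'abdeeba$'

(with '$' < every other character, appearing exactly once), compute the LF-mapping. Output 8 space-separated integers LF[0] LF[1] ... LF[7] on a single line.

Char counts: '$':1, 'a':2, 'b':2, 'd':1, 'e':2
C (first-col start): C('$')=0, C('a')=1, C('b')=3, C('d')=5, C('e')=6
L[0]='a': occ=0, LF[0]=C('a')+0=1+0=1
L[1]='b': occ=0, LF[1]=C('b')+0=3+0=3
L[2]='d': occ=0, LF[2]=C('d')+0=5+0=5
L[3]='e': occ=0, LF[3]=C('e')+0=6+0=6
L[4]='e': occ=1, LF[4]=C('e')+1=6+1=7
L[5]='b': occ=1, LF[5]=C('b')+1=3+1=4
L[6]='a': occ=1, LF[6]=C('a')+1=1+1=2
L[7]='$': occ=0, LF[7]=C('$')+0=0+0=0

Answer: 1 3 5 6 7 4 2 0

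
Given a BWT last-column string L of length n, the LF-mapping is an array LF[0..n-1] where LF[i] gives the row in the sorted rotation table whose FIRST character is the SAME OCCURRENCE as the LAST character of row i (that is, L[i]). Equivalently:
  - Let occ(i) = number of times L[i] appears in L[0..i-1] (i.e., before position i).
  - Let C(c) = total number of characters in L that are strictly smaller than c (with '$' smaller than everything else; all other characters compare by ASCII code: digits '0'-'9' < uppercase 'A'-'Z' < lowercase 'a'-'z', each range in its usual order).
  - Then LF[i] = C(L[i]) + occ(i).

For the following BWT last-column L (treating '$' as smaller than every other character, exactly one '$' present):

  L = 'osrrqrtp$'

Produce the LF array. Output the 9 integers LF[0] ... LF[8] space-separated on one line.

Char counts: '$':1, 'o':1, 'p':1, 'q':1, 'r':3, 's':1, 't':1
C (first-col start): C('$')=0, C('o')=1, C('p')=2, C('q')=3, C('r')=4, C('s')=7, C('t')=8
L[0]='o': occ=0, LF[0]=C('o')+0=1+0=1
L[1]='s': occ=0, LF[1]=C('s')+0=7+0=7
L[2]='r': occ=0, LF[2]=C('r')+0=4+0=4
L[3]='r': occ=1, LF[3]=C('r')+1=4+1=5
L[4]='q': occ=0, LF[4]=C('q')+0=3+0=3
L[5]='r': occ=2, LF[5]=C('r')+2=4+2=6
L[6]='t': occ=0, LF[6]=C('t')+0=8+0=8
L[7]='p': occ=0, LF[7]=C('p')+0=2+0=2
L[8]='$': occ=0, LF[8]=C('$')+0=0+0=0

Answer: 1 7 4 5 3 6 8 2 0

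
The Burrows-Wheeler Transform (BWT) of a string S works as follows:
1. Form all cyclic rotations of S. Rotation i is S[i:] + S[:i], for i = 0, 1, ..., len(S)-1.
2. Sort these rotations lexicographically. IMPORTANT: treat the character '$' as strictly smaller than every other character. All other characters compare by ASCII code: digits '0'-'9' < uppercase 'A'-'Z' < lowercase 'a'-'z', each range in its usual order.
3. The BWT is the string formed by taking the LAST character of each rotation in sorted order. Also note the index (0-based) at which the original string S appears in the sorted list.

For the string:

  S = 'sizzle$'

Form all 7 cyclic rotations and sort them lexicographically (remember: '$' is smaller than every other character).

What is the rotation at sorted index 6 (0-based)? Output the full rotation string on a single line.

All 7 rotations (rotation i = S[i:]+S[:i]):
  rot[0] = sizzle$
  rot[1] = izzle$s
  rot[2] = zzle$si
  rot[3] = zle$siz
  rot[4] = le$sizz
  rot[5] = e$sizzl
  rot[6] = $sizzle
Sorted (with $ < everything):
  sorted[0] = $sizzle
  sorted[1] = e$sizzl
  sorted[2] = izzle$s
  sorted[3] = le$sizz
  sorted[4] = sizzle$
  sorted[5] = zle$siz
  sorted[6] = zzle$si
sorted[6] = zzle$si

Answer: zzle$si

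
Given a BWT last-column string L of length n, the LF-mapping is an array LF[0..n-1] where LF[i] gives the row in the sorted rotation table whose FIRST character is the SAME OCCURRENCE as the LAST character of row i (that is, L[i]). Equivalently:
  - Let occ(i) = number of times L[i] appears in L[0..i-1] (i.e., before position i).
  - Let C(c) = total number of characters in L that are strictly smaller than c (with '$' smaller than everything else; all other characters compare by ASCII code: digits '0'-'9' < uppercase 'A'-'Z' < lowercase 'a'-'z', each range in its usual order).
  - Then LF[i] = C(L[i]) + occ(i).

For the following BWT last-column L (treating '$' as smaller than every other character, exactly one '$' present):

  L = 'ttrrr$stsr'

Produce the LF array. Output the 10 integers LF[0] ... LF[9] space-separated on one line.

Answer: 7 8 1 2 3 0 5 9 6 4

Derivation:
Char counts: '$':1, 'r':4, 's':2, 't':3
C (first-col start): C('$')=0, C('r')=1, C('s')=5, C('t')=7
L[0]='t': occ=0, LF[0]=C('t')+0=7+0=7
L[1]='t': occ=1, LF[1]=C('t')+1=7+1=8
L[2]='r': occ=0, LF[2]=C('r')+0=1+0=1
L[3]='r': occ=1, LF[3]=C('r')+1=1+1=2
L[4]='r': occ=2, LF[4]=C('r')+2=1+2=3
L[5]='$': occ=0, LF[5]=C('$')+0=0+0=0
L[6]='s': occ=0, LF[6]=C('s')+0=5+0=5
L[7]='t': occ=2, LF[7]=C('t')+2=7+2=9
L[8]='s': occ=1, LF[8]=C('s')+1=5+1=6
L[9]='r': occ=3, LF[9]=C('r')+3=1+3=4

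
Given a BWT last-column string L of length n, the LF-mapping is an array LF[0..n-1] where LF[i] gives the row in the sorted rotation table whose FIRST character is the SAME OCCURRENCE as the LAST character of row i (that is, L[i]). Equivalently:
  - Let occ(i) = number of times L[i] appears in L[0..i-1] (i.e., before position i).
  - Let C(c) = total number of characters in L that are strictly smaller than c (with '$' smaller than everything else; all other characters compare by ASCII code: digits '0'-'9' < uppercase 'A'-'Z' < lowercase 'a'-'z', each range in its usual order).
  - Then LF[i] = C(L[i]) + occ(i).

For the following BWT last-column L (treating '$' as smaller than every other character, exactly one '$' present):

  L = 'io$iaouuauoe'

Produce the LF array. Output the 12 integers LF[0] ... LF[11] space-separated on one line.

Char counts: '$':1, 'a':2, 'e':1, 'i':2, 'o':3, 'u':3
C (first-col start): C('$')=0, C('a')=1, C('e')=3, C('i')=4, C('o')=6, C('u')=9
L[0]='i': occ=0, LF[0]=C('i')+0=4+0=4
L[1]='o': occ=0, LF[1]=C('o')+0=6+0=6
L[2]='$': occ=0, LF[2]=C('$')+0=0+0=0
L[3]='i': occ=1, LF[3]=C('i')+1=4+1=5
L[4]='a': occ=0, LF[4]=C('a')+0=1+0=1
L[5]='o': occ=1, LF[5]=C('o')+1=6+1=7
L[6]='u': occ=0, LF[6]=C('u')+0=9+0=9
L[7]='u': occ=1, LF[7]=C('u')+1=9+1=10
L[8]='a': occ=1, LF[8]=C('a')+1=1+1=2
L[9]='u': occ=2, LF[9]=C('u')+2=9+2=11
L[10]='o': occ=2, LF[10]=C('o')+2=6+2=8
L[11]='e': occ=0, LF[11]=C('e')+0=3+0=3

Answer: 4 6 0 5 1 7 9 10 2 11 8 3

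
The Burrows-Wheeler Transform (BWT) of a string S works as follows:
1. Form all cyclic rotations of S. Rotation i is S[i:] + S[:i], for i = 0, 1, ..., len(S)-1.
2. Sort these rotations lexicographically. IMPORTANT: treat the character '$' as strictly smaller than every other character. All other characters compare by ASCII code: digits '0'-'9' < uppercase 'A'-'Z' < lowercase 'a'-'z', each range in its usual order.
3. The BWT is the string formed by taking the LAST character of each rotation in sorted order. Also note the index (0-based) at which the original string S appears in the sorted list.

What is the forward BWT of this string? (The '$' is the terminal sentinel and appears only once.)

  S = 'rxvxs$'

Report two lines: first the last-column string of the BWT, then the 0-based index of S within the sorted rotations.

All 6 rotations (rotation i = S[i:]+S[:i]):
  rot[0] = rxvxs$
  rot[1] = xvxs$r
  rot[2] = vxs$rx
  rot[3] = xs$rxv
  rot[4] = s$rxvx
  rot[5] = $rxvxs
Sorted (with $ < everything):
  sorted[0] = $rxvxs  (last char: 's')
  sorted[1] = rxvxs$  (last char: '$')
  sorted[2] = s$rxvx  (last char: 'x')
  sorted[3] = vxs$rx  (last char: 'x')
  sorted[4] = xs$rxv  (last char: 'v')
  sorted[5] = xvxs$r  (last char: 'r')
Last column: s$xxvr
Original string S is at sorted index 1

Answer: s$xxvr
1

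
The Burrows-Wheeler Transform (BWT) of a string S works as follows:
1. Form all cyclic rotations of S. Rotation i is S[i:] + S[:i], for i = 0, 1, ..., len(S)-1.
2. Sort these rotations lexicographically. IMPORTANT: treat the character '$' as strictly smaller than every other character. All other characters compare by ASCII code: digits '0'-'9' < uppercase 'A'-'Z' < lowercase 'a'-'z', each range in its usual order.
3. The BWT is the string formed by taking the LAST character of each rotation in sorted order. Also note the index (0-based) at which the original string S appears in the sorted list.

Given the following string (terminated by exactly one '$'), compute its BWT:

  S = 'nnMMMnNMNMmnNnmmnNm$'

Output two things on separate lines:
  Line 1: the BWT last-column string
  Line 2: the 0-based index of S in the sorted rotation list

Answer: mnMNNMnMnnNnmMnMmmN$
19

Derivation:
All 20 rotations (rotation i = S[i:]+S[:i]):
  rot[0] = nnMMMnNMNMmnNnmmnNm$
  rot[1] = nMMMnNMNMmnNnmmnNm$n
  rot[2] = MMMnNMNMmnNnmmnNm$nn
  rot[3] = MMnNMNMmnNnmmnNm$nnM
  rot[4] = MnNMNMmnNnmmnNm$nnMM
  rot[5] = nNMNMmnNnmmnNm$nnMMM
  rot[6] = NMNMmnNnmmnNm$nnMMMn
  rot[7] = MNMmnNnmmnNm$nnMMMnN
  rot[8] = NMmnNnmmnNm$nnMMMnNM
  rot[9] = MmnNnmmnNm$nnMMMnNMN
  rot[10] = mnNnmmnNm$nnMMMnNMNM
  rot[11] = nNnmmnNm$nnMMMnNMNMm
  rot[12] = NnmmnNm$nnMMMnNMNMmn
  rot[13] = nmmnNm$nnMMMnNMNMmnN
  rot[14] = mmnNm$nnMMMnNMNMmnNn
  rot[15] = mnNm$nnMMMnNMNMmnNnm
  rot[16] = nNm$nnMMMnNMNMmnNnmm
  rot[17] = Nm$nnMMMnNMNMmnNnmmn
  rot[18] = m$nnMMMnNMNMmnNnmmnN
  rot[19] = $nnMMMnNMNMmnNnmmnNm
Sorted (with $ < everything):
  sorted[0] = $nnMMMnNMNMmnNnmmnNm  (last char: 'm')
  sorted[1] = MMMnNMNMmnNnmmnNm$nn  (last char: 'n')
  sorted[2] = MMnNMNMmnNnmmnNm$nnM  (last char: 'M')
  sorted[3] = MNMmnNnmmnNm$nnMMMnN  (last char: 'N')
  sorted[4] = MmnNnmmnNm$nnMMMnNMN  (last char: 'N')
  sorted[5] = MnNMNMmnNnmmnNm$nnMM  (last char: 'M')
  sorted[6] = NMNMmnNnmmnNm$nnMMMn  (last char: 'n')
  sorted[7] = NMmnNnmmnNm$nnMMMnNM  (last char: 'M')
  sorted[8] = Nm$nnMMMnNMNMmnNnmmn  (last char: 'n')
  sorted[9] = NnmmnNm$nnMMMnNMNMmn  (last char: 'n')
  sorted[10] = m$nnMMMnNMNMmnNnmmnN  (last char: 'N')
  sorted[11] = mmnNm$nnMMMnNMNMmnNn  (last char: 'n')
  sorted[12] = mnNm$nnMMMnNMNMmnNnm  (last char: 'm')
  sorted[13] = mnNnmmnNm$nnMMMnNMNM  (last char: 'M')
  sorted[14] = nMMMnNMNMmnNnmmnNm$n  (last char: 'n')
  sorted[15] = nNMNMmnNnmmnNm$nnMMM  (last char: 'M')
  sorted[16] = nNm$nnMMMnNMNMmnNnmm  (last char: 'm')
  sorted[17] = nNnmmnNm$nnMMMnNMNMm  (last char: 'm')
  sorted[18] = nmmnNm$nnMMMnNMNMmnN  (last char: 'N')
  sorted[19] = nnMMMnNMNMmnNnmmnNm$  (last char: '$')
Last column: mnMNNMnMnnNnmMnMmmN$
Original string S is at sorted index 19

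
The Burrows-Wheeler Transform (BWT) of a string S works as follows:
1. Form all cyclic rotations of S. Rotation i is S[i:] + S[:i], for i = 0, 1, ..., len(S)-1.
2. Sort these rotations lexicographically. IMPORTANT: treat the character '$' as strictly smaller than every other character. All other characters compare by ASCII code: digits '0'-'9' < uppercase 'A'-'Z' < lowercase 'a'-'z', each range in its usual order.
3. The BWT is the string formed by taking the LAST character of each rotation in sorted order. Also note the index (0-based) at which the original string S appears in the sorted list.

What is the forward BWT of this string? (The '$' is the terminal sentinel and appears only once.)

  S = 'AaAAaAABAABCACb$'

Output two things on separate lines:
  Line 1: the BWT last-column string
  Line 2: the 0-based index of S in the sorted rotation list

All 16 rotations (rotation i = S[i:]+S[:i]):
  rot[0] = AaAAaAABAABCACb$
  rot[1] = aAAaAABAABCACb$A
  rot[2] = AAaAABAABCACb$Aa
  rot[3] = AaAABAABCACb$AaA
  rot[4] = aAABAABCACb$AaAA
  rot[5] = AABAABCACb$AaAAa
  rot[6] = ABAABCACb$AaAAaA
  rot[7] = BAABCACb$AaAAaAA
  rot[8] = AABCACb$AaAAaAAB
  rot[9] = ABCACb$AaAAaAABA
  rot[10] = BCACb$AaAAaAABAA
  rot[11] = CACb$AaAAaAABAAB
  rot[12] = ACb$AaAAaAABAABC
  rot[13] = Cb$AaAAaAABAABCA
  rot[14] = b$AaAAaAABAABCAC
  rot[15] = $AaAAaAABAABCACb
Sorted (with $ < everything):
  sorted[0] = $AaAAaAABAABCACb  (last char: 'b')
  sorted[1] = AABAABCACb$AaAAa  (last char: 'a')
  sorted[2] = AABCACb$AaAAaAAB  (last char: 'B')
  sorted[3] = AAaAABAABCACb$Aa  (last char: 'a')
  sorted[4] = ABAABCACb$AaAAaA  (last char: 'A')
  sorted[5] = ABCACb$AaAAaAABA  (last char: 'A')
  sorted[6] = ACb$AaAAaAABAABC  (last char: 'C')
  sorted[7] = AaAABAABCACb$AaA  (last char: 'A')
  sorted[8] = AaAAaAABAABCACb$  (last char: '$')
  sorted[9] = BAABCACb$AaAAaAA  (last char: 'A')
  sorted[10] = BCACb$AaAAaAABAA  (last char: 'A')
  sorted[11] = CACb$AaAAaAABAAB  (last char: 'B')
  sorted[12] = Cb$AaAAaAABAABCA  (last char: 'A')
  sorted[13] = aAABAABCACb$AaAA  (last char: 'A')
  sorted[14] = aAAaAABAABCACb$A  (last char: 'A')
  sorted[15] = b$AaAAaAABAABCAC  (last char: 'C')
Last column: baBaAACA$AABAAAC
Original string S is at sorted index 8

Answer: baBaAACA$AABAAAC
8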